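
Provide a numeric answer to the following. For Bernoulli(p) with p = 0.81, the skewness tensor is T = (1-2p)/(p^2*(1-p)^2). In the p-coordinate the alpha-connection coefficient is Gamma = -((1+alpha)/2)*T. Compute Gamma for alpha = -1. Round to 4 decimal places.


Skewness (Amari-Chentsov) tensor: T = (1-2p)/(p^2*(1-p)^2).
p = 0.81, 1-2p = -0.62, p^2 = 0.6561, (1-p)^2 = 0.0361.
T = -0.62/(0.6561 * 0.0361) = -26.176673.
In the p-coordinate, Gamma^(alpha) = Gamma^(0) - (alpha/2)*T with Gamma^(0) = (1/2)*g'(p) = -T/2,
so Gamma^(alpha) = -((1+alpha)/2)*T.
alpha = -1, -(1+alpha)/2 = 0.0.
Gamma = 0.0 * -26.176673 = 0.0000

0.0000


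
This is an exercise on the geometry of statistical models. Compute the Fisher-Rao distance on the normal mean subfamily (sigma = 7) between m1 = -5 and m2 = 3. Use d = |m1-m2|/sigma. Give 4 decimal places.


On the fixed-variance normal subfamily, geodesic distance = |m1-m2|/sigma.
|-5 - 3| = 8.
sigma = 7.
d = 8/7 = 1.1429

1.1429


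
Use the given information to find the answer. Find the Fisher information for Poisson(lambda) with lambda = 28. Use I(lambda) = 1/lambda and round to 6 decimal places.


Fisher information for Poisson: I(lambda) = 1/lambda.
lambda = 28.
I(lambda) = 1/28 = 0.035714

0.035714


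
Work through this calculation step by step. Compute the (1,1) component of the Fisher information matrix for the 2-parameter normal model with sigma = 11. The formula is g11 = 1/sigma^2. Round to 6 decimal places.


For the 2-parameter normal family, the Fisher metric has:
  g11 = 1/sigma^2, g22 = 2/sigma^2.
sigma = 11, sigma^2 = 121.
g11 = 0.008264

0.008264


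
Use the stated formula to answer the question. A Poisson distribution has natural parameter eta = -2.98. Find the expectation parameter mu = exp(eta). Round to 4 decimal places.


Expectation parameter for Poisson exponential family:
mu = exp(eta).
eta = -2.98.
mu = exp(-2.98) = 0.0508

0.0508


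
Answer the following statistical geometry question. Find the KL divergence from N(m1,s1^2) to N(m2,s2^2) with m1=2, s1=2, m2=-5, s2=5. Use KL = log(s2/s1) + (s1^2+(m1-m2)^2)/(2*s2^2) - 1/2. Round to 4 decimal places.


KL divergence between normal distributions:
KL = log(s2/s1) + (s1^2 + (m1-m2)^2)/(2*s2^2) - 1/2.
log(5/2) = 0.916291.
(2^2 + (2--5)^2)/(2*5^2) = (4 + 49)/50 = 1.06.
KL = 0.916291 + 1.06 - 0.5 = 1.4763

1.4763


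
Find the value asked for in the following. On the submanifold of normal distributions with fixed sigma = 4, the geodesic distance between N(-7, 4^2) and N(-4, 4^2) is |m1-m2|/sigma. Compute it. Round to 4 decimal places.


On the fixed-variance normal subfamily, geodesic distance = |m1-m2|/sigma.
|-7 - -4| = 3.
sigma = 4.
d = 3/4 = 0.7500

0.7500


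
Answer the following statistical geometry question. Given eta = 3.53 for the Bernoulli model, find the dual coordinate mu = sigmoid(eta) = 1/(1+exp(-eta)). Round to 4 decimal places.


Dual coordinate (expectation parameter) for Bernoulli:
mu = 1/(1+exp(-eta)).
eta = 3.53.
exp(-eta) = exp(-3.53) = 0.029305.
mu = 1/(1+0.029305) = 0.9715

0.9715


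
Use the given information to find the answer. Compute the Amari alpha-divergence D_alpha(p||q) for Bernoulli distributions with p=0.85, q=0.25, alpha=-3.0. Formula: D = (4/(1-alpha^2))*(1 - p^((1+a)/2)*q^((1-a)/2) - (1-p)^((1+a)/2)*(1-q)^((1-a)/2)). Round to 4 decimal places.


Amari alpha-divergence:
D = (4/(1-alpha^2))*(1 - p^((1+a)/2)*q^((1-a)/2) - (1-p)^((1+a)/2)*(1-q)^((1-a)/2)).
alpha = -3.0, p = 0.85, q = 0.25.
e1 = (1+alpha)/2 = -1.0, e2 = (1-alpha)/2 = 2.0.
t1 = p^e1 * q^e2 = 0.85^-1.0 * 0.25^2.0 = 0.073529.
t2 = (1-p)^e1 * (1-q)^e2 = 0.15^-1.0 * 0.75^2.0 = 3.75.
4/(1-alpha^2) = -0.5.
D = -0.5*(1 - 0.073529 - 3.75) = 1.4118

1.4118


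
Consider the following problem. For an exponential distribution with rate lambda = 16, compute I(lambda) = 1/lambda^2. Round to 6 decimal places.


Fisher information for exponential: I(lambda) = 1/lambda^2.
lambda = 16, lambda^2 = 256.
I = 1/256 = 0.003906

0.003906


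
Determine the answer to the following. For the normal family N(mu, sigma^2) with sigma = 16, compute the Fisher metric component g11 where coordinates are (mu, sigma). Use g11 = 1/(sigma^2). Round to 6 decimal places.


For the 2-parameter normal family, the Fisher metric has:
  g11 = 1/sigma^2, g22 = 2/sigma^2.
sigma = 16, sigma^2 = 256.
g11 = 0.003906

0.003906


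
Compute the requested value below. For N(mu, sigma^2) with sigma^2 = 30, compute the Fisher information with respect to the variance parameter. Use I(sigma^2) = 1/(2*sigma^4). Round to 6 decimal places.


Fisher information for variance: I(sigma^2) = 1/(2*sigma^4).
sigma^2 = 30, so sigma^4 = 900.
I = 1/(2*900) = 1/1800 = 0.000556

0.000556


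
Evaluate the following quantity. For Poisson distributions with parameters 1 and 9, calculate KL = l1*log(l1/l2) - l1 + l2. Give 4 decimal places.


KL divergence for Poisson:
KL = l1*log(l1/l2) - l1 + l2.
l1 = 1, l2 = 9.
log(1/9) = -2.197225.
l1*log(l1/l2) = 1 * -2.197225 = -2.197225.
KL = -2.197225 - 1 + 9 = 5.8028

5.8028


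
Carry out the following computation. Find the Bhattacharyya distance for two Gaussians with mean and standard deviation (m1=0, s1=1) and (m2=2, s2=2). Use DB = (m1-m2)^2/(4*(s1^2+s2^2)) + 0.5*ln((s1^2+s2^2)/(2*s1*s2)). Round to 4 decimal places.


Bhattacharyya distance between two Gaussians:
DB = (m1-m2)^2/(4*(s1^2+s2^2)) + (1/2)*ln((s1^2+s2^2)/(2*s1*s2)).
(m1-m2)^2 = (-2)^2 = 4.
s1^2+s2^2 = 1 + 4 = 5.
term1 = 4/20 = 0.2.
term2 = 0.5*ln(5/4.0) = 0.111572.
DB = 0.2 + 0.111572 = 0.3116

0.3116


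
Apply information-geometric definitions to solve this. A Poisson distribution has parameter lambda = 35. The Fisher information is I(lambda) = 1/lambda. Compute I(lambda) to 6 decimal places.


Fisher information for Poisson: I(lambda) = 1/lambda.
lambda = 35.
I(lambda) = 1/35 = 0.028571

0.028571


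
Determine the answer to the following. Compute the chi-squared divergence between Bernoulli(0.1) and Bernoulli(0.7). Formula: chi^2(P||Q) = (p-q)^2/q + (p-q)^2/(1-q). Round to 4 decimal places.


Chi-squared divergence between Bernoulli distributions:
chi^2 = (p-q)^2/q + (p-q)^2/(1-q).
p = 0.1, q = 0.7, p-q = -0.6.
(p-q)^2 = 0.36.
term1 = 0.36/0.7 = 0.514286.
term2 = 0.36/0.3 = 1.2.
chi^2 = 0.514286 + 1.2 = 1.7143

1.7143


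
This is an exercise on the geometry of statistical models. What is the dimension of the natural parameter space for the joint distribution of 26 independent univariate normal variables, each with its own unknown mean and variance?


Exponential family dimension calculation:
Each univariate normal has two natural parameters (mu/sigma^2 and -1/(2 sigma^2)).
With 26 independent components, dim = 2 * 26 = 52.

52


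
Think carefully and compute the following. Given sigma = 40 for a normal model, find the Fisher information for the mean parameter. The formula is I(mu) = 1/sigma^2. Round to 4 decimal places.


The Fisher information for the mean of a normal distribution is I(mu) = 1/sigma^2.
sigma = 40, so sigma^2 = 1600.
I(mu) = 1/1600 = 0.0006

0.0006


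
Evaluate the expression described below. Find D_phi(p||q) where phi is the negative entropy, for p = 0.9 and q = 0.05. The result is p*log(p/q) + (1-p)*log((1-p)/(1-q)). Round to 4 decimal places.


Bregman divergence with negative entropy generator:
D = p*log(p/q) + (1-p)*log((1-p)/(1-q)).
p = 0.9, q = 0.05.
p*log(p/q) = 0.9*log(0.9/0.05) = 2.601335.
(1-p)*log((1-p)/(1-q)) = 0.1*log(0.1/0.95) = -0.225129.
D = 2.601335 + -0.225129 = 2.3762

2.3762


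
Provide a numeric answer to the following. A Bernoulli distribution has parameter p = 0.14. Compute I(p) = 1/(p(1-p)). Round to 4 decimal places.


For Bernoulli(p), Fisher information is I(p) = 1/(p*(1-p)).
p = 0.14, 1-p = 0.86.
p*(1-p) = 0.1204.
I(p) = 1/0.1204 = 8.3056

8.3056


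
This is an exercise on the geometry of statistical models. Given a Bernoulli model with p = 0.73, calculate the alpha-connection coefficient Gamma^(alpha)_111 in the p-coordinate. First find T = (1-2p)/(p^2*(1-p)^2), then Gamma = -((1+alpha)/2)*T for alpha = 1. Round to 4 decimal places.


Skewness (Amari-Chentsov) tensor: T = (1-2p)/(p^2*(1-p)^2).
p = 0.73, 1-2p = -0.46, p^2 = 0.5329, (1-p)^2 = 0.0729.
T = -0.46/(0.5329 * 0.0729) = -11.840896.
In the p-coordinate, Gamma^(alpha) = Gamma^(0) - (alpha/2)*T with Gamma^(0) = (1/2)*g'(p) = -T/2,
so Gamma^(alpha) = -((1+alpha)/2)*T.
alpha = 1, -(1+alpha)/2 = -1.0.
Gamma = -1.0 * -11.840896 = 11.8409

11.8409


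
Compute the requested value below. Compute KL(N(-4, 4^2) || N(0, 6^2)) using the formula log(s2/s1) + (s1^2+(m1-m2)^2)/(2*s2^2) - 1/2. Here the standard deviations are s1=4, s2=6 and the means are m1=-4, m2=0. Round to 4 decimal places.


KL divergence between normal distributions:
KL = log(s2/s1) + (s1^2 + (m1-m2)^2)/(2*s2^2) - 1/2.
log(6/4) = 0.405465.
(4^2 + (-4-0)^2)/(2*6^2) = (16 + 16)/72 = 0.444444.
KL = 0.405465 + 0.444444 - 0.5 = 0.3499

0.3499


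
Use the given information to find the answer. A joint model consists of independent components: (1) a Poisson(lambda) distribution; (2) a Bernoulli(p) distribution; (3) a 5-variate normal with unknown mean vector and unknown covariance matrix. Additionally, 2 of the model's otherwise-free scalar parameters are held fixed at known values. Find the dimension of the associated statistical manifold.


The dimension of a statistical manifold equals the number of free
(independent) real parameters of the model. For a product of independent
blocks the parameter counts add.
- Poisson (lambda): 1.
- Bernoulli (p): 1.
- 5-variate normal: 5 (mean) + 5*6/2 = 15 (symmetric covariance) = 20.
Total = 1 + 1 + 20 = 22.
2 parameter(s) fixed at known values: 22 - 2 = 20.
Dimension = 20

20


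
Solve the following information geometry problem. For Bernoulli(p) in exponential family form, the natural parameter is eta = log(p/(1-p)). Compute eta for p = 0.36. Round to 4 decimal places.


Natural parameter for Bernoulli: eta = log(p/(1-p)).
p = 0.36, 1-p = 0.64.
p/(1-p) = 0.5625.
eta = log(0.5625) = -0.5754

-0.5754


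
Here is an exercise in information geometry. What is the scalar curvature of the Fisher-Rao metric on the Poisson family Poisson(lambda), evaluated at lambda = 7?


This family has a single free parameter, so its statistical manifold
is 1-dimensional. The Riemann curvature tensor of any 1-dimensional
Riemannian manifold vanishes identically, so R = 0.

0


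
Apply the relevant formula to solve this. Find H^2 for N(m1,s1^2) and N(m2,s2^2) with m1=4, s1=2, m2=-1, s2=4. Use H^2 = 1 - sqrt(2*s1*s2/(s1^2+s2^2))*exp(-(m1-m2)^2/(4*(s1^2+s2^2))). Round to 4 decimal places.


Squared Hellinger distance for Gaussians:
H^2 = 1 - sqrt(2*s1*s2/(s1^2+s2^2)) * exp(-(m1-m2)^2/(4*(s1^2+s2^2))).
s1^2 = 4, s2^2 = 16, s1^2+s2^2 = 20.
sqrt(2*2*4/(20)) = 0.894427.
(m1-m2)^2 = (5)^2 = 25.
exp(-25/(4*20)) = exp(-0.3125) = 0.731616.
H^2 = 1 - 0.894427*0.731616 = 0.3456

0.3456


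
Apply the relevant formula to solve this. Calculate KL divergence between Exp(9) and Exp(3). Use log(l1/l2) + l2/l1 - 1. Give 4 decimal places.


KL divergence for exponential family:
KL = log(l1/l2) + l2/l1 - 1.
log(9/3) = 1.098612.
3/9 = 0.333333.
KL = 1.098612 + 0.333333 - 1 = 0.4319

0.4319


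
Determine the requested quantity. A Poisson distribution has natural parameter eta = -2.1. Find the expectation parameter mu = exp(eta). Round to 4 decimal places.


Expectation parameter for Poisson exponential family:
mu = exp(eta).
eta = -2.1.
mu = exp(-2.1) = 0.1225

0.1225


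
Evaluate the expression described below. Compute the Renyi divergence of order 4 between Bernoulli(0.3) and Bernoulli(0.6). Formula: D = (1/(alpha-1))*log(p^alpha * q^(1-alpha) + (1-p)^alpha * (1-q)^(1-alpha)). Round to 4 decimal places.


Renyi divergence of order alpha between Bernoulli distributions:
D = (1/(alpha-1))*log(p^alpha * q^(1-alpha) + (1-p)^alpha * (1-q)^(1-alpha)).
alpha = 4, p = 0.3, q = 0.6.
p^alpha * q^(1-alpha) = 0.3^4 * 0.6^-3 = 0.0375.
(1-p)^alpha * (1-q)^(1-alpha) = 0.7^4 * 0.4^-3 = 3.751562.
sum = 0.0375 + 3.751562 = 3.789062.
D = (1/3)*log(3.789062) = 0.4440

0.4440


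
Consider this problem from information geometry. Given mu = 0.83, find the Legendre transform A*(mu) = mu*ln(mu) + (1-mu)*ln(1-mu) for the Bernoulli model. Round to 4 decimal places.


Legendre transform for Bernoulli:
A*(mu) = mu*log(mu) + (1-mu)*log(1-mu).
mu = 0.83, 1-mu = 0.17.
mu*log(mu) = 0.83*log(0.83) = -0.154654.
(1-mu)*log(1-mu) = 0.17*log(0.17) = -0.301233.
A* = -0.154654 + -0.301233 = -0.4559

-0.4559


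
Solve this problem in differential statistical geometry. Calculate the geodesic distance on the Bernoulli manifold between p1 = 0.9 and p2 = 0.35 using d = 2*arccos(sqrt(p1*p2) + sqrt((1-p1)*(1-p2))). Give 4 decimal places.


Geodesic distance on Bernoulli manifold:
d(p1,p2) = 2*arccos(sqrt(p1*p2) + sqrt((1-p1)*(1-p2))).
sqrt(p1*p2) = sqrt(0.9*0.35) = 0.561249.
sqrt((1-p1)*(1-p2)) = sqrt(0.1*0.65) = 0.254951.
arg = 0.561249 + 0.254951 = 0.8162.
d = 2*arccos(0.8162) = 1.2320

1.2320


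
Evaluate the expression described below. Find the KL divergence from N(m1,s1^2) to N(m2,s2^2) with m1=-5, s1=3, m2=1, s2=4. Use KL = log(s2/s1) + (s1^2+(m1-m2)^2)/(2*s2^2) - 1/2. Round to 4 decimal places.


KL divergence between normal distributions:
KL = log(s2/s1) + (s1^2 + (m1-m2)^2)/(2*s2^2) - 1/2.
log(4/3) = 0.287682.
(3^2 + (-5-1)^2)/(2*4^2) = (9 + 36)/32 = 1.40625.
KL = 0.287682 + 1.40625 - 0.5 = 1.1939

1.1939


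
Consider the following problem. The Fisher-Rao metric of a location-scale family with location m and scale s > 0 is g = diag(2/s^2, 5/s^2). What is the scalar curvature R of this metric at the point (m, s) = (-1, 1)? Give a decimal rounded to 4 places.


The metric has the form g = (A dm^2 + B ds^2)/s^2 with A = 2, B = 5.
Substitute u = sqrt(A/B)*m: g = B*(du^2 + ds^2)/s^2, i.e. B times the
Poincare upper half-plane metric, which has constant Gaussian curvature -1.
Scaling a 2D metric by a constant c divides the Gaussian curvature by c,
so K = -1/B = -1/(5) = -0.2000 everywhere (the point (m, s) = (-1, 1) is irrelevant:
the curvature is constant).
Scalar curvature in dimension 2: R = 2K = -2/(5) = -0.4000.

-0.4000


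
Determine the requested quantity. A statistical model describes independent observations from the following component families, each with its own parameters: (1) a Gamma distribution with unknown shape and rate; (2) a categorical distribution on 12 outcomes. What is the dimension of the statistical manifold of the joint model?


The dimension of a statistical manifold equals the number of free
(independent) real parameters of the model. For a product of independent
blocks the parameter counts add.
- Gamma (shape, rate): 2.
- categorical on 12 outcomes (probabilities sum to 1): 12-1 = 11.
Total = 2 + 11 = 13.
Dimension = 13

13


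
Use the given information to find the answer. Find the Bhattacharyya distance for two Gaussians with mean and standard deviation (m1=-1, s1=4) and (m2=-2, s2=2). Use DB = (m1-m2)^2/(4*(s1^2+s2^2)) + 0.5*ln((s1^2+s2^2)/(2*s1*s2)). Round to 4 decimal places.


Bhattacharyya distance between two Gaussians:
DB = (m1-m2)^2/(4*(s1^2+s2^2)) + (1/2)*ln((s1^2+s2^2)/(2*s1*s2)).
(m1-m2)^2 = (1)^2 = 1.
s1^2+s2^2 = 16 + 4 = 20.
term1 = 1/80 = 0.0125.
term2 = 0.5*ln(20/16.0) = 0.111572.
DB = 0.0125 + 0.111572 = 0.1241

0.1241


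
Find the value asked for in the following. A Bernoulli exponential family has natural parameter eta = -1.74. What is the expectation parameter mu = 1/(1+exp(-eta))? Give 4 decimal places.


Dual coordinate (expectation parameter) for Bernoulli:
mu = 1/(1+exp(-eta)).
eta = -1.74.
exp(-eta) = exp(1.74) = 5.697343.
mu = 1/(1+5.697343) = 0.1493

0.1493


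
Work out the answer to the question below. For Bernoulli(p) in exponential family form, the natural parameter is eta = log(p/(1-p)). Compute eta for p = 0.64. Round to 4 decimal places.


Natural parameter for Bernoulli: eta = log(p/(1-p)).
p = 0.64, 1-p = 0.36.
p/(1-p) = 1.777778.
eta = log(1.777778) = 0.5754

0.5754


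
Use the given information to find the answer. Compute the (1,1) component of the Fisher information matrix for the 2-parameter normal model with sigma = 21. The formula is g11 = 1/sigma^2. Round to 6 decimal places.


For the 2-parameter normal family, the Fisher metric has:
  g11 = 1/sigma^2, g22 = 2/sigma^2.
sigma = 21, sigma^2 = 441.
g11 = 0.002268

0.002268


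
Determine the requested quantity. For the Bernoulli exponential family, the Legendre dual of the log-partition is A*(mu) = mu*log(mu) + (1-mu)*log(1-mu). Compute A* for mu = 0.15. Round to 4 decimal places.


Legendre transform for Bernoulli:
A*(mu) = mu*log(mu) + (1-mu)*log(1-mu).
mu = 0.15, 1-mu = 0.85.
mu*log(mu) = 0.15*log(0.15) = -0.284568.
(1-mu)*log(1-mu) = 0.85*log(0.85) = -0.138141.
A* = -0.284568 + -0.138141 = -0.4227

-0.4227


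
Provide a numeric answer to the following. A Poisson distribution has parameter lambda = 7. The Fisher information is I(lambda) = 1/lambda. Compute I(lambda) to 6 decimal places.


Fisher information for Poisson: I(lambda) = 1/lambda.
lambda = 7.
I(lambda) = 1/7 = 0.142857

0.142857


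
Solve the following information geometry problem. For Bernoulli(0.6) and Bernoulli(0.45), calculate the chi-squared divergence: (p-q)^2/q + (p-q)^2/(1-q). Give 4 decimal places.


Chi-squared divergence between Bernoulli distributions:
chi^2 = (p-q)^2/q + (p-q)^2/(1-q).
p = 0.6, q = 0.45, p-q = 0.15.
(p-q)^2 = 0.0225.
term1 = 0.0225/0.45 = 0.05.
term2 = 0.0225/0.55 = 0.040909.
chi^2 = 0.05 + 0.040909 = 0.0909

0.0909


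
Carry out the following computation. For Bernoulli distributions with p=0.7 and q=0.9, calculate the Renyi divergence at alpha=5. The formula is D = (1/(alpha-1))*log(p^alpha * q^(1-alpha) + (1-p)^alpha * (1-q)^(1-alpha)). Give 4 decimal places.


Renyi divergence of order alpha between Bernoulli distributions:
D = (1/(alpha-1))*log(p^alpha * q^(1-alpha) + (1-p)^alpha * (1-q)^(1-alpha)).
alpha = 5, p = 0.7, q = 0.9.
p^alpha * q^(1-alpha) = 0.7^5 * 0.9^-4 = 0.256165.
(1-p)^alpha * (1-q)^(1-alpha) = 0.3^5 * 0.1^-4 = 24.3.
sum = 0.256165 + 24.3 = 24.556165.
D = (1/4)*log(24.556165) = 0.8002

0.8002


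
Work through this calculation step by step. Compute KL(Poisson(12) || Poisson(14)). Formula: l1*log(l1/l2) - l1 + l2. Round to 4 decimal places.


KL divergence for Poisson:
KL = l1*log(l1/l2) - l1 + l2.
l1 = 12, l2 = 14.
log(12/14) = -0.154151.
l1*log(l1/l2) = 12 * -0.154151 = -1.849808.
KL = -1.849808 - 12 + 14 = 0.1502

0.1502


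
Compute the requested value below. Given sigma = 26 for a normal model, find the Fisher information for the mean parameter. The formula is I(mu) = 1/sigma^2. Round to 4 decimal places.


The Fisher information for the mean of a normal distribution is I(mu) = 1/sigma^2.
sigma = 26, so sigma^2 = 676.
I(mu) = 1/676 = 0.0015

0.0015


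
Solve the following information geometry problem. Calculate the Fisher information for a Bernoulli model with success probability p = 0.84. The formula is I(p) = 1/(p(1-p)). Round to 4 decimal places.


For Bernoulli(p), Fisher information is I(p) = 1/(p*(1-p)).
p = 0.84, 1-p = 0.16.
p*(1-p) = 0.1344.
I(p) = 1/0.1344 = 7.4405

7.4405


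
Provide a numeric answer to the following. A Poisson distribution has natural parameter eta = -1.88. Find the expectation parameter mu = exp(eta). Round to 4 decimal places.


Expectation parameter for Poisson exponential family:
mu = exp(eta).
eta = -1.88.
mu = exp(-1.88) = 0.1526

0.1526


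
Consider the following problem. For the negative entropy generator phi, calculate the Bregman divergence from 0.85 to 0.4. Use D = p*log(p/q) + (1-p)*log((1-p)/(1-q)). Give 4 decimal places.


Bregman divergence with negative entropy generator:
D = p*log(p/q) + (1-p)*log((1-p)/(1-q)).
p = 0.85, q = 0.4.
p*log(p/q) = 0.85*log(0.85/0.4) = 0.640706.
(1-p)*log((1-p)/(1-q)) = 0.15*log(0.15/0.6) = -0.207944.
D = 0.640706 + -0.207944 = 0.4328

0.4328


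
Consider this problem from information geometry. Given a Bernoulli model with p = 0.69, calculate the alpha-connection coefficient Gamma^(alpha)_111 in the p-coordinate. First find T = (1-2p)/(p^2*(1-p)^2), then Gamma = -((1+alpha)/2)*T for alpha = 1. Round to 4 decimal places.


Skewness (Amari-Chentsov) tensor: T = (1-2p)/(p^2*(1-p)^2).
p = 0.69, 1-2p = -0.38, p^2 = 0.4761, (1-p)^2 = 0.0961.
T = -0.38/(0.4761 * 0.0961) = -8.305428.
In the p-coordinate, Gamma^(alpha) = Gamma^(0) - (alpha/2)*T with Gamma^(0) = (1/2)*g'(p) = -T/2,
so Gamma^(alpha) = -((1+alpha)/2)*T.
alpha = 1, -(1+alpha)/2 = -1.0.
Gamma = -1.0 * -8.305428 = 8.3054

8.3054


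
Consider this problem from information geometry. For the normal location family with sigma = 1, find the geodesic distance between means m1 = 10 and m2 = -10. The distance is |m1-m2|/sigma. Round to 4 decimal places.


On the fixed-variance normal subfamily, geodesic distance = |m1-m2|/sigma.
|10 - -10| = 20.
sigma = 1.
d = 20/1 = 20.0000

20.0000


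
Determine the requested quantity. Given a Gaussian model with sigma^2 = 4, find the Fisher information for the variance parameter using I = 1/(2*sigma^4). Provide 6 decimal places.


Fisher information for variance: I(sigma^2) = 1/(2*sigma^4).
sigma^2 = 4, so sigma^4 = 16.
I = 1/(2*16) = 1/32 = 0.031250

0.031250


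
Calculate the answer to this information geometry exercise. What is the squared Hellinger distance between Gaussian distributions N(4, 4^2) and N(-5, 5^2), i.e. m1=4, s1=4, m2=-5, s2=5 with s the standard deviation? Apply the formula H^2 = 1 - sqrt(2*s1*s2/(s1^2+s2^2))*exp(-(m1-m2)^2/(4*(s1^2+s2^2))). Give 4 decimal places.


Squared Hellinger distance for Gaussians:
H^2 = 1 - sqrt(2*s1*s2/(s1^2+s2^2)) * exp(-(m1-m2)^2/(4*(s1^2+s2^2))).
s1^2 = 16, s2^2 = 25, s1^2+s2^2 = 41.
sqrt(2*4*5/(41)) = 0.98773.
(m1-m2)^2 = (9)^2 = 81.
exp(-81/(4*41)) = exp(-0.493902) = 0.61024.
H^2 = 1 - 0.98773*0.61024 = 0.3972

0.3972


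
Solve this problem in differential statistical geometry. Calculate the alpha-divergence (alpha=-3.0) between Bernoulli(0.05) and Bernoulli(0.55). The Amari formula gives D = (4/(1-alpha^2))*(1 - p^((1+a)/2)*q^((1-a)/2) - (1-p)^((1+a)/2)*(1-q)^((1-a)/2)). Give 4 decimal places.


Amari alpha-divergence:
D = (4/(1-alpha^2))*(1 - p^((1+a)/2)*q^((1-a)/2) - (1-p)^((1+a)/2)*(1-q)^((1-a)/2)).
alpha = -3.0, p = 0.05, q = 0.55.
e1 = (1+alpha)/2 = -1.0, e2 = (1-alpha)/2 = 2.0.
t1 = p^e1 * q^e2 = 0.05^-1.0 * 0.55^2.0 = 6.05.
t2 = (1-p)^e1 * (1-q)^e2 = 0.95^-1.0 * 0.45^2.0 = 0.213158.
4/(1-alpha^2) = -0.5.
D = -0.5*(1 - 6.05 - 0.213158) = 2.6316

2.6316


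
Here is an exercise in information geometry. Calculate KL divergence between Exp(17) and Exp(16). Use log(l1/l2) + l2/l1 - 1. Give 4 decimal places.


KL divergence for exponential family:
KL = log(l1/l2) + l2/l1 - 1.
log(17/16) = 0.060625.
16/17 = 0.941176.
KL = 0.060625 + 0.941176 - 1 = 0.0018

0.0018


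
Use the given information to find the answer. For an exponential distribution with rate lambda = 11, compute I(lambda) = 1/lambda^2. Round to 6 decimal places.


Fisher information for exponential: I(lambda) = 1/lambda^2.
lambda = 11, lambda^2 = 121.
I = 1/121 = 0.008264

0.008264


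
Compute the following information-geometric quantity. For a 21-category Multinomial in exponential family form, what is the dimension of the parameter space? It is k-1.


Exponential family dimension calculation:
For Multinomial with k=21 categories, dim = k-1 = 20.

20


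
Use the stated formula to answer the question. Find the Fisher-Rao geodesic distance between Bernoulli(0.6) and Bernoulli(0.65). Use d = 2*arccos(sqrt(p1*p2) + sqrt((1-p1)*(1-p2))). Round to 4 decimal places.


Geodesic distance on Bernoulli manifold:
d(p1,p2) = 2*arccos(sqrt(p1*p2) + sqrt((1-p1)*(1-p2))).
sqrt(p1*p2) = sqrt(0.6*0.65) = 0.6245.
sqrt((1-p1)*(1-p2)) = sqrt(0.4*0.35) = 0.374166.
arg = 0.6245 + 0.374166 = 0.998666.
d = 2*arccos(0.998666) = 0.1033

0.1033


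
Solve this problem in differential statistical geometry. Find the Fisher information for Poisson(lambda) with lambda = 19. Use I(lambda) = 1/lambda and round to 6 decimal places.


Fisher information for Poisson: I(lambda) = 1/lambda.
lambda = 19.
I(lambda) = 1/19 = 0.052632

0.052632


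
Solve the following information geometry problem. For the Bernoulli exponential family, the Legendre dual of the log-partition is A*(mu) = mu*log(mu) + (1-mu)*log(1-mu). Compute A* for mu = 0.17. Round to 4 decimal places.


Legendre transform for Bernoulli:
A*(mu) = mu*log(mu) + (1-mu)*log(1-mu).
mu = 0.17, 1-mu = 0.83.
mu*log(mu) = 0.17*log(0.17) = -0.301233.
(1-mu)*log(1-mu) = 0.83*log(0.83) = -0.154654.
A* = -0.301233 + -0.154654 = -0.4559

-0.4559


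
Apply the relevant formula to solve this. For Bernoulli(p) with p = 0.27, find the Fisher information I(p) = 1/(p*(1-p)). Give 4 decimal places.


For Bernoulli(p), Fisher information is I(p) = 1/(p*(1-p)).
p = 0.27, 1-p = 0.73.
p*(1-p) = 0.1971.
I(p) = 1/0.1971 = 5.0736

5.0736


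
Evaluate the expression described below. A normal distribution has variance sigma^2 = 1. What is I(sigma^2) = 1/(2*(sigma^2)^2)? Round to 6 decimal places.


Fisher information for variance: I(sigma^2) = 1/(2*sigma^4).
sigma^2 = 1, so sigma^4 = 1.
I = 1/(2*1) = 1/2 = 0.500000

0.500000


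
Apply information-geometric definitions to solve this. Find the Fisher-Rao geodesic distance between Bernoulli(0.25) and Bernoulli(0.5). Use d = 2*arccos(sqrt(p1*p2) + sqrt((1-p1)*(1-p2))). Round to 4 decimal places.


Geodesic distance on Bernoulli manifold:
d(p1,p2) = 2*arccos(sqrt(p1*p2) + sqrt((1-p1)*(1-p2))).
sqrt(p1*p2) = sqrt(0.25*0.5) = 0.353553.
sqrt((1-p1)*(1-p2)) = sqrt(0.75*0.5) = 0.612372.
arg = 0.353553 + 0.612372 = 0.965926.
d = 2*arccos(0.965926) = 0.5236

0.5236


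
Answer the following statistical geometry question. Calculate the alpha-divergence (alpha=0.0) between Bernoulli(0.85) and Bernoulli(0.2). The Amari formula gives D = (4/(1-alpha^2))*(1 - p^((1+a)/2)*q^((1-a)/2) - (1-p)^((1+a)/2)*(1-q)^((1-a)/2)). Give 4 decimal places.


Amari alpha-divergence:
D = (4/(1-alpha^2))*(1 - p^((1+a)/2)*q^((1-a)/2) - (1-p)^((1+a)/2)*(1-q)^((1-a)/2)).
alpha = 0.0, p = 0.85, q = 0.2.
e1 = (1+alpha)/2 = 0.5, e2 = (1-alpha)/2 = 0.5.
t1 = p^e1 * q^e2 = 0.85^0.5 * 0.2^0.5 = 0.412311.
t2 = (1-p)^e1 * (1-q)^e2 = 0.15^0.5 * 0.8^0.5 = 0.34641.
4/(1-alpha^2) = 4.0.
D = 4.0*(1 - 0.412311 - 0.34641) = 0.9651

0.9651


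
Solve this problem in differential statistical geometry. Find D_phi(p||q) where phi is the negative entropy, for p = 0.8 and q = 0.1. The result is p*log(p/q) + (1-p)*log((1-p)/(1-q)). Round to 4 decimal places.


Bregman divergence with negative entropy generator:
D = p*log(p/q) + (1-p)*log((1-p)/(1-q)).
p = 0.8, q = 0.1.
p*log(p/q) = 0.8*log(0.8/0.1) = 1.663553.
(1-p)*log((1-p)/(1-q)) = 0.2*log(0.2/0.9) = -0.300815.
D = 1.663553 + -0.300815 = 1.3627

1.3627


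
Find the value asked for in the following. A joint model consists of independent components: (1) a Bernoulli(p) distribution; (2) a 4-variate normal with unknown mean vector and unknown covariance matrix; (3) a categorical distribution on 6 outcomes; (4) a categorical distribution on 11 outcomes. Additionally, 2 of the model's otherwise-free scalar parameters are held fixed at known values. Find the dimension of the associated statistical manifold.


The dimension of a statistical manifold equals the number of free
(independent) real parameters of the model. For a product of independent
blocks the parameter counts add.
- Bernoulli (p): 1.
- 4-variate normal: 4 (mean) + 4*5/2 = 10 (symmetric covariance) = 14.
- categorical on 6 outcomes (probabilities sum to 1): 6-1 = 5.
- categorical on 11 outcomes (probabilities sum to 1): 11-1 = 10.
Total = 1 + 14 + 5 + 10 = 30.
2 parameter(s) fixed at known values: 30 - 2 = 28.
Dimension = 28

28


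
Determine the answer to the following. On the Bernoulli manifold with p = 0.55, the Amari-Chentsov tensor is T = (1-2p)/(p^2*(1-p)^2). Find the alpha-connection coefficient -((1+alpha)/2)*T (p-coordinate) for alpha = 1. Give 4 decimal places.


Skewness (Amari-Chentsov) tensor: T = (1-2p)/(p^2*(1-p)^2).
p = 0.55, 1-2p = -0.1, p^2 = 0.3025, (1-p)^2 = 0.2025.
T = -0.1/(0.3025 * 0.2025) = -1.632486.
In the p-coordinate, Gamma^(alpha) = Gamma^(0) - (alpha/2)*T with Gamma^(0) = (1/2)*g'(p) = -T/2,
so Gamma^(alpha) = -((1+alpha)/2)*T.
alpha = 1, -(1+alpha)/2 = -1.0.
Gamma = -1.0 * -1.632486 = 1.6325

1.6325


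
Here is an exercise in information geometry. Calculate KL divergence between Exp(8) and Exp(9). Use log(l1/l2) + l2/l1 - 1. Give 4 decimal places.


KL divergence for exponential family:
KL = log(l1/l2) + l2/l1 - 1.
log(8/9) = -0.117783.
9/8 = 1.125.
KL = -0.117783 + 1.125 - 1 = 0.0072

0.0072


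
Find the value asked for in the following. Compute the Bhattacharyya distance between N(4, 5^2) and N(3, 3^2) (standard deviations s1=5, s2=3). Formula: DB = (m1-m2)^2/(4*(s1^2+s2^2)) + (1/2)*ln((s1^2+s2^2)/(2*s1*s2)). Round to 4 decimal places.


Bhattacharyya distance between two Gaussians:
DB = (m1-m2)^2/(4*(s1^2+s2^2)) + (1/2)*ln((s1^2+s2^2)/(2*s1*s2)).
(m1-m2)^2 = (1)^2 = 1.
s1^2+s2^2 = 25 + 9 = 34.
term1 = 1/136 = 0.007353.
term2 = 0.5*ln(34/30.0) = 0.062582.
DB = 0.007353 + 0.062582 = 0.0699

0.0699


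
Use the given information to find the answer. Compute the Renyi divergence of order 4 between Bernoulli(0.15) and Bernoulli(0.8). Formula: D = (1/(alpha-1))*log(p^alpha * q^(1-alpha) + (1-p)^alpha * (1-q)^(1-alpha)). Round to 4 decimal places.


Renyi divergence of order alpha between Bernoulli distributions:
D = (1/(alpha-1))*log(p^alpha * q^(1-alpha) + (1-p)^alpha * (1-q)^(1-alpha)).
alpha = 4, p = 0.15, q = 0.8.
p^alpha * q^(1-alpha) = 0.15^4 * 0.8^-3 = 0.000989.
(1-p)^alpha * (1-q)^(1-alpha) = 0.85^4 * 0.2^-3 = 65.250781.
sum = 0.000989 + 65.250781 = 65.25177.
D = (1/3)*log(65.25177) = 1.3928

1.3928


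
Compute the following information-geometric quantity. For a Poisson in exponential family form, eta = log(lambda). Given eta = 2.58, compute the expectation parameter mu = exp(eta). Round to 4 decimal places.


Expectation parameter for Poisson exponential family:
mu = exp(eta).
eta = 2.58.
mu = exp(2.58) = 13.1971

13.1971


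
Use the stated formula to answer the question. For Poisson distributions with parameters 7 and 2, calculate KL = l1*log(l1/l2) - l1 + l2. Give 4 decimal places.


KL divergence for Poisson:
KL = l1*log(l1/l2) - l1 + l2.
l1 = 7, l2 = 2.
log(7/2) = 1.252763.
l1*log(l1/l2) = 7 * 1.252763 = 8.769341.
KL = 8.769341 - 7 + 2 = 3.7693

3.7693


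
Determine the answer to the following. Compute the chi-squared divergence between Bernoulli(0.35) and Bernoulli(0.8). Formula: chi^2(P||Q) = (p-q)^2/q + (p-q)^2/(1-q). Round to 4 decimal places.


Chi-squared divergence between Bernoulli distributions:
chi^2 = (p-q)^2/q + (p-q)^2/(1-q).
p = 0.35, q = 0.8, p-q = -0.45.
(p-q)^2 = 0.2025.
term1 = 0.2025/0.8 = 0.253125.
term2 = 0.2025/0.2 = 1.0125.
chi^2 = 0.253125 + 1.0125 = 1.2656

1.2656


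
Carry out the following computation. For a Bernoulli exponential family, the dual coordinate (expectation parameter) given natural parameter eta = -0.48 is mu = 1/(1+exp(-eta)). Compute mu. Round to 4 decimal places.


Dual coordinate (expectation parameter) for Bernoulli:
mu = 1/(1+exp(-eta)).
eta = -0.48.
exp(-eta) = exp(0.48) = 1.616074.
mu = 1/(1+1.616074) = 0.3823

0.3823


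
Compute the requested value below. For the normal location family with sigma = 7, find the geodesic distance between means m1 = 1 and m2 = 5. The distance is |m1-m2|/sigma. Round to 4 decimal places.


On the fixed-variance normal subfamily, geodesic distance = |m1-m2|/sigma.
|1 - 5| = 4.
sigma = 7.
d = 4/7 = 0.5714

0.5714


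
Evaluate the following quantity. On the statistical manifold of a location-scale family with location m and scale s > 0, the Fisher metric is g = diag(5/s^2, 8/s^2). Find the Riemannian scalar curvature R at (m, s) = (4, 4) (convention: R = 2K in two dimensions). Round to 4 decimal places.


The metric has the form g = (A dm^2 + B ds^2)/s^2 with A = 5, B = 8.
Substitute u = sqrt(A/B)*m: g = B*(du^2 + ds^2)/s^2, i.e. B times the
Poincare upper half-plane metric, which has constant Gaussian curvature -1.
Scaling a 2D metric by a constant c divides the Gaussian curvature by c,
so K = -1/B = -1/(8) = -0.1250 everywhere (the point (m, s) = (4, 4) is irrelevant:
the curvature is constant).
Scalar curvature in dimension 2: R = 2K = -2/(8) = -0.2500.

-0.2500


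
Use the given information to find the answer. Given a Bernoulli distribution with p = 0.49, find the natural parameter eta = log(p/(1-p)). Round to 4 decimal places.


Natural parameter for Bernoulli: eta = log(p/(1-p)).
p = 0.49, 1-p = 0.51.
p/(1-p) = 0.960784.
eta = log(0.960784) = -0.0400

-0.0400


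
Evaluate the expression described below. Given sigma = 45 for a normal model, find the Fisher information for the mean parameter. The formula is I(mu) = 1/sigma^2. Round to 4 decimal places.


The Fisher information for the mean of a normal distribution is I(mu) = 1/sigma^2.
sigma = 45, so sigma^2 = 2025.
I(mu) = 1/2025 = 0.0005

0.0005


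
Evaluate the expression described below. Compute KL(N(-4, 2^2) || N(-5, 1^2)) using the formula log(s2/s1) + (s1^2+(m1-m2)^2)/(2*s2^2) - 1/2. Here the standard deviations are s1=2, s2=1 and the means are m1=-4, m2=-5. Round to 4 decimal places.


KL divergence between normal distributions:
KL = log(s2/s1) + (s1^2 + (m1-m2)^2)/(2*s2^2) - 1/2.
log(1/2) = -0.693147.
(2^2 + (-4--5)^2)/(2*1^2) = (4 + 1)/2 = 2.5.
KL = -0.693147 + 2.5 - 0.5 = 1.3069

1.3069


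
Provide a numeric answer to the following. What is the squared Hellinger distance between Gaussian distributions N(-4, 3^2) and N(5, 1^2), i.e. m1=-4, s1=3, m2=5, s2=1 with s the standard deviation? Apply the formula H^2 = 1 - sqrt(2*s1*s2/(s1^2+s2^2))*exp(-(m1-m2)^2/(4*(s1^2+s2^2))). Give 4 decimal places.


Squared Hellinger distance for Gaussians:
H^2 = 1 - sqrt(2*s1*s2/(s1^2+s2^2)) * exp(-(m1-m2)^2/(4*(s1^2+s2^2))).
s1^2 = 9, s2^2 = 1, s1^2+s2^2 = 10.
sqrt(2*3*1/(10)) = 0.774597.
(m1-m2)^2 = (-9)^2 = 81.
exp(-81/(4*10)) = exp(-2.025) = 0.131994.
H^2 = 1 - 0.774597*0.131994 = 0.8978

0.8978


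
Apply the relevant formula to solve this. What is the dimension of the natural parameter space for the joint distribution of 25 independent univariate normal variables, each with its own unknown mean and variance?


Exponential family dimension calculation:
Each univariate normal has two natural parameters (mu/sigma^2 and -1/(2 sigma^2)).
With 25 independent components, dim = 2 * 25 = 50.

50


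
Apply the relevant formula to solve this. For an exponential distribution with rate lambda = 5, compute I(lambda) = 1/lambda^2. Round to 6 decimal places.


Fisher information for exponential: I(lambda) = 1/lambda^2.
lambda = 5, lambda^2 = 25.
I = 1/25 = 0.040000

0.040000


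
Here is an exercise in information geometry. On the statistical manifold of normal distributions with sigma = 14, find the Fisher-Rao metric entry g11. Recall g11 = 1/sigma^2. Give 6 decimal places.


For the 2-parameter normal family, the Fisher metric has:
  g11 = 1/sigma^2, g22 = 2/sigma^2.
sigma = 14, sigma^2 = 196.
g11 = 0.005102

0.005102


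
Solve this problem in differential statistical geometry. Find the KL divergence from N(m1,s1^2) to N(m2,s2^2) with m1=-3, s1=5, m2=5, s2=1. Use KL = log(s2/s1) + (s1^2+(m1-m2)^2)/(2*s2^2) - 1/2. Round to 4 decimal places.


KL divergence between normal distributions:
KL = log(s2/s1) + (s1^2 + (m1-m2)^2)/(2*s2^2) - 1/2.
log(1/5) = -1.609438.
(5^2 + (-3-5)^2)/(2*1^2) = (25 + 64)/2 = 44.5.
KL = -1.609438 + 44.5 - 0.5 = 42.3906

42.3906


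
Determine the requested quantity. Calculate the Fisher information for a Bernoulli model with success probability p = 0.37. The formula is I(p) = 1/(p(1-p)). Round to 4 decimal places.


For Bernoulli(p), Fisher information is I(p) = 1/(p*(1-p)).
p = 0.37, 1-p = 0.63.
p*(1-p) = 0.2331.
I(p) = 1/0.2331 = 4.2900

4.2900


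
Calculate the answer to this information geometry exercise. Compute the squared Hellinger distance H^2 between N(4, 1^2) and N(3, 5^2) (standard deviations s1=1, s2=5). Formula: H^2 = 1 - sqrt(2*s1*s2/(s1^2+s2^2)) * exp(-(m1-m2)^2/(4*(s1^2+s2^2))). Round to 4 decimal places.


Squared Hellinger distance for Gaussians:
H^2 = 1 - sqrt(2*s1*s2/(s1^2+s2^2)) * exp(-(m1-m2)^2/(4*(s1^2+s2^2))).
s1^2 = 1, s2^2 = 25, s1^2+s2^2 = 26.
sqrt(2*1*5/(26)) = 0.620174.
(m1-m2)^2 = (1)^2 = 1.
exp(-1/(4*26)) = exp(-0.009615) = 0.990431.
H^2 = 1 - 0.620174*0.990431 = 0.3858

0.3858


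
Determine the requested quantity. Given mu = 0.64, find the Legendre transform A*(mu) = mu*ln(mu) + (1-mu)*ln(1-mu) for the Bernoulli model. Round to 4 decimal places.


Legendre transform for Bernoulli:
A*(mu) = mu*log(mu) + (1-mu)*log(1-mu).
mu = 0.64, 1-mu = 0.36.
mu*log(mu) = 0.64*log(0.64) = -0.285624.
(1-mu)*log(1-mu) = 0.36*log(0.36) = -0.367794.
A* = -0.285624 + -0.367794 = -0.6534

-0.6534


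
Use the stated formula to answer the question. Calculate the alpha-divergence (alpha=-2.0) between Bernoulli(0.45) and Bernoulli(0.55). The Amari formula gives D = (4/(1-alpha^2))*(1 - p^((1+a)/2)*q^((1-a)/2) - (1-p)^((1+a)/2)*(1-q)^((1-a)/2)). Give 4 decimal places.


Amari alpha-divergence:
D = (4/(1-alpha^2))*(1 - p^((1+a)/2)*q^((1-a)/2) - (1-p)^((1+a)/2)*(1-q)^((1-a)/2)).
alpha = -2.0, p = 0.45, q = 0.55.
e1 = (1+alpha)/2 = -0.5, e2 = (1-alpha)/2 = 1.5.
t1 = p^e1 * q^e2 = 0.45^-0.5 * 0.55^1.5 = 0.608048.
t2 = (1-p)^e1 * (1-q)^e2 = 0.55^-0.5 * 0.45^1.5 = 0.40704.
4/(1-alpha^2) = -1.333333.
D = -1.333333*(1 - 0.608048 - 0.40704) = 0.0201

0.0201


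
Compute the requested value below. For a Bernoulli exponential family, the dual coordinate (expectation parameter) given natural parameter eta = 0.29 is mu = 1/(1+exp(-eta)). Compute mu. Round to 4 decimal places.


Dual coordinate (expectation parameter) for Bernoulli:
mu = 1/(1+exp(-eta)).
eta = 0.29.
exp(-eta) = exp(-0.29) = 0.748264.
mu = 1/(1+0.748264) = 0.5720

0.5720


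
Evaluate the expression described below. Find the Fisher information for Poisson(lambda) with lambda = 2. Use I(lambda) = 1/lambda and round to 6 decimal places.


Fisher information for Poisson: I(lambda) = 1/lambda.
lambda = 2.
I(lambda) = 1/2 = 0.500000

0.500000


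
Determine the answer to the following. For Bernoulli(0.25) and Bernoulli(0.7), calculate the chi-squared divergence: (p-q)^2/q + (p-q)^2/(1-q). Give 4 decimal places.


Chi-squared divergence between Bernoulli distributions:
chi^2 = (p-q)^2/q + (p-q)^2/(1-q).
p = 0.25, q = 0.7, p-q = -0.45.
(p-q)^2 = 0.2025.
term1 = 0.2025/0.7 = 0.289286.
term2 = 0.2025/0.3 = 0.675.
chi^2 = 0.289286 + 0.675 = 0.9643

0.9643


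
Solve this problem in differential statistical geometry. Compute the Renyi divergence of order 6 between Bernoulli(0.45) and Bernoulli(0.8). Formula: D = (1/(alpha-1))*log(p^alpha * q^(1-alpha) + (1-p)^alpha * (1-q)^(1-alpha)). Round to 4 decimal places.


Renyi divergence of order alpha between Bernoulli distributions:
D = (1/(alpha-1))*log(p^alpha * q^(1-alpha) + (1-p)^alpha * (1-q)^(1-alpha)).
alpha = 6, p = 0.45, q = 0.8.
p^alpha * q^(1-alpha) = 0.45^6 * 0.8^-5 = 0.025341.
(1-p)^alpha * (1-q)^(1-alpha) = 0.55^6 * 0.2^-5 = 86.502002.
sum = 0.025341 + 86.502002 = 86.527343.
D = (1/5)*log(86.527343) = 0.8921

0.8921


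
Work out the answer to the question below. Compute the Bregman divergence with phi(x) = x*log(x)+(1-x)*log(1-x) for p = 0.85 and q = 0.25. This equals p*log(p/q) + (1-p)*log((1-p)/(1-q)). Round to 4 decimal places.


Bregman divergence with negative entropy generator:
D = p*log(p/q) + (1-p)*log((1-p)/(1-q)).
p = 0.85, q = 0.25.
p*log(p/q) = 0.85*log(0.85/0.25) = 1.040209.
(1-p)*log((1-p)/(1-q)) = 0.15*log(0.15/0.75) = -0.241416.
D = 1.040209 + -0.241416 = 0.7988

0.7988


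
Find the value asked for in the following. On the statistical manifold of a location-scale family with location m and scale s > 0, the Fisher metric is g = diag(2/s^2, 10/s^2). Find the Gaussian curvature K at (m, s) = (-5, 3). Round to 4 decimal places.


The metric has the form g = (A dm^2 + B ds^2)/s^2 with A = 2, B = 10.
Substitute u = sqrt(A/B)*m: g = B*(du^2 + ds^2)/s^2, i.e. B times the
Poincare upper half-plane metric, which has constant Gaussian curvature -1.
Scaling a 2D metric by a constant c divides the Gaussian curvature by c,
so K = -1/B = -1/(10) = -0.1000 everywhere (the point (m, s) = (-5, 3) is irrelevant:
the curvature is constant).
The requested Gaussian curvature is K = -0.1000.

-0.1000
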